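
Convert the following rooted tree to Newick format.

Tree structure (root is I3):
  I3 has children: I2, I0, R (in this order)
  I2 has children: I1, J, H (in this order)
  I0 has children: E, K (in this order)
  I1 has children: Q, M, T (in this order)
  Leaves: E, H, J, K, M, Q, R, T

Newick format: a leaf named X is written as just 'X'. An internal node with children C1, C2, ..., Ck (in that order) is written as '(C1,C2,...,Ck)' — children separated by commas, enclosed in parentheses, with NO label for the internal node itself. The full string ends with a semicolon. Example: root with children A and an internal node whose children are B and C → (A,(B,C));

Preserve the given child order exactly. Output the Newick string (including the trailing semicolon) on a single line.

Answer: (((Q,M,T),J,H),(E,K),R);

Derivation:
internal I3 with children ['I2', 'I0', 'R']
  internal I2 with children ['I1', 'J', 'H']
    internal I1 with children ['Q', 'M', 'T']
      leaf 'Q' → 'Q'
      leaf 'M' → 'M'
      leaf 'T' → 'T'
    → '(Q,M,T)'
    leaf 'J' → 'J'
    leaf 'H' → 'H'
  → '((Q,M,T),J,H)'
  internal I0 with children ['E', 'K']
    leaf 'E' → 'E'
    leaf 'K' → 'K'
  → '(E,K)'
  leaf 'R' → 'R'
→ '(((Q,M,T),J,H),(E,K),R)'
Final: (((Q,M,T),J,H),(E,K),R);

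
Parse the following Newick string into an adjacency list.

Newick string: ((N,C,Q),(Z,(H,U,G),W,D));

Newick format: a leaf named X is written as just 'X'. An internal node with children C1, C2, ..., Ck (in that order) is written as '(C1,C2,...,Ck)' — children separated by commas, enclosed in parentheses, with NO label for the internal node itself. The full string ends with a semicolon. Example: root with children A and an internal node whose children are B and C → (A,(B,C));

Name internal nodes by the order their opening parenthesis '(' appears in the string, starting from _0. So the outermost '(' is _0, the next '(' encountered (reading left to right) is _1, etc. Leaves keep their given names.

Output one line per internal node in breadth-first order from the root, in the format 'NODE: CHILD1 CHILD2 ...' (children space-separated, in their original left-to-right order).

Answer: _0: _1 _2
_1: N C Q
_2: Z _3 W D
_3: H U G

Derivation:
Input: ((N,C,Q),(Z,(H,U,G),W,D));
Scanning left-to-right, naming '(' by encounter order:
  pos 0: '(' -> open internal node _0 (depth 1)
  pos 1: '(' -> open internal node _1 (depth 2)
  pos 7: ')' -> close internal node _1 (now at depth 1)
  pos 9: '(' -> open internal node _2 (depth 2)
  pos 12: '(' -> open internal node _3 (depth 3)
  pos 18: ')' -> close internal node _3 (now at depth 2)
  pos 23: ')' -> close internal node _2 (now at depth 1)
  pos 24: ')' -> close internal node _0 (now at depth 0)
Total internal nodes: 4
BFS adjacency from root:
  _0: _1 _2
  _1: N C Q
  _2: Z _3 W D
  _3: H U G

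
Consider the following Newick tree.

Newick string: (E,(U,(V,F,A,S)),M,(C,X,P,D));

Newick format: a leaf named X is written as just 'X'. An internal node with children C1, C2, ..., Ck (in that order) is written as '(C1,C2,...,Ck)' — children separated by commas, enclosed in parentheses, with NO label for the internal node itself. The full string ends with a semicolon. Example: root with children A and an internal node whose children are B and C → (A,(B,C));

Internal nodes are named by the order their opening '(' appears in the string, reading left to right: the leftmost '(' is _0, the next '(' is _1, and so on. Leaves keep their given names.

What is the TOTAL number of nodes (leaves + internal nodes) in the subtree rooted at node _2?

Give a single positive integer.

Newick: (E,(U,(V,F,A,S)),M,(C,X,P,D));
Locate _2: it is the '(' at position 6 (the 3rd '(' reading left to right).
Query: subtree rooted at _2
_2: subtree_size = 1 + 4
  V: subtree_size = 1 + 0
  F: subtree_size = 1 + 0
  A: subtree_size = 1 + 0
  S: subtree_size = 1 + 0
Total subtree size of _2: 5

Answer: 5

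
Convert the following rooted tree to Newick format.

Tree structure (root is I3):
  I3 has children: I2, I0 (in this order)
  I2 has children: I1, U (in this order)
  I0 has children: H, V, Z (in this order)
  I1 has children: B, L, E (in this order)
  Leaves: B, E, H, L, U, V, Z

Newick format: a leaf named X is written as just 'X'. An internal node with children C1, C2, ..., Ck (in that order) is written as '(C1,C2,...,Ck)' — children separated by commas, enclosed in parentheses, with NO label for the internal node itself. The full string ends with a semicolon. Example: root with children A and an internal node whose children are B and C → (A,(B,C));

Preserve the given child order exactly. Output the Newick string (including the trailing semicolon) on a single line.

internal I3 with children ['I2', 'I0']
  internal I2 with children ['I1', 'U']
    internal I1 with children ['B', 'L', 'E']
      leaf 'B' → 'B'
      leaf 'L' → 'L'
      leaf 'E' → 'E'
    → '(B,L,E)'
    leaf 'U' → 'U'
  → '((B,L,E),U)'
  internal I0 with children ['H', 'V', 'Z']
    leaf 'H' → 'H'
    leaf 'V' → 'V'
    leaf 'Z' → 'Z'
  → '(H,V,Z)'
→ '(((B,L,E),U),(H,V,Z))'
Final: (((B,L,E),U),(H,V,Z));

Answer: (((B,L,E),U),(H,V,Z));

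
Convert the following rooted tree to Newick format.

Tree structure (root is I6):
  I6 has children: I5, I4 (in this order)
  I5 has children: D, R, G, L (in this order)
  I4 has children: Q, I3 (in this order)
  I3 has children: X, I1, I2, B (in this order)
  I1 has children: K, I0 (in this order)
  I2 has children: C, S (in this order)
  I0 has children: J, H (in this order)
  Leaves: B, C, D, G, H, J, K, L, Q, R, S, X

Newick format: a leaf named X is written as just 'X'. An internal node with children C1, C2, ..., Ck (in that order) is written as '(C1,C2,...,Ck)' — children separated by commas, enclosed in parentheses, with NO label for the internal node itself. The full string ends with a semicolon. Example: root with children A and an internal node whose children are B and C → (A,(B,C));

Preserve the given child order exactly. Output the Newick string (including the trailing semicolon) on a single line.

Answer: ((D,R,G,L),(Q,(X,(K,(J,H)),(C,S),B)));

Derivation:
internal I6 with children ['I5', 'I4']
  internal I5 with children ['D', 'R', 'G', 'L']
    leaf 'D' → 'D'
    leaf 'R' → 'R'
    leaf 'G' → 'G'
    leaf 'L' → 'L'
  → '(D,R,G,L)'
  internal I4 with children ['Q', 'I3']
    leaf 'Q' → 'Q'
    internal I3 with children ['X', 'I1', 'I2', 'B']
      leaf 'X' → 'X'
      internal I1 with children ['K', 'I0']
        leaf 'K' → 'K'
        internal I0 with children ['J', 'H']
          leaf 'J' → 'J'
          leaf 'H' → 'H'
        → '(J,H)'
      → '(K,(J,H))'
      internal I2 with children ['C', 'S']
        leaf 'C' → 'C'
        leaf 'S' → 'S'
      → '(C,S)'
      leaf 'B' → 'B'
    → '(X,(K,(J,H)),(C,S),B)'
  → '(Q,(X,(K,(J,H)),(C,S),B))'
→ '((D,R,G,L),(Q,(X,(K,(J,H)),(C,S),B)))'
Final: ((D,R,G,L),(Q,(X,(K,(J,H)),(C,S),B)));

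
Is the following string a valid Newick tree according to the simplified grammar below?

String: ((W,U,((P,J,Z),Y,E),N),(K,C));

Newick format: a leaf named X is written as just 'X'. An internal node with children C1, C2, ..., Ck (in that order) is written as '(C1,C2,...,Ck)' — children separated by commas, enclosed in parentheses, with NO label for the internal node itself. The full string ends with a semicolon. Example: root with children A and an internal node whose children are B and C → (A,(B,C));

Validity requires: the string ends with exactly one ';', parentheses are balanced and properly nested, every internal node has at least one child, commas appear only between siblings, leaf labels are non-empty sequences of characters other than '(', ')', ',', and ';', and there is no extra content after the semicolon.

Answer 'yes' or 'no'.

Input: ((W,U,((P,J,Z),Y,E),N),(K,C));
Paren balance: 5 '(' vs 5 ')' OK
Ends with single ';': True
Full parse: OK
Valid: True

Answer: yes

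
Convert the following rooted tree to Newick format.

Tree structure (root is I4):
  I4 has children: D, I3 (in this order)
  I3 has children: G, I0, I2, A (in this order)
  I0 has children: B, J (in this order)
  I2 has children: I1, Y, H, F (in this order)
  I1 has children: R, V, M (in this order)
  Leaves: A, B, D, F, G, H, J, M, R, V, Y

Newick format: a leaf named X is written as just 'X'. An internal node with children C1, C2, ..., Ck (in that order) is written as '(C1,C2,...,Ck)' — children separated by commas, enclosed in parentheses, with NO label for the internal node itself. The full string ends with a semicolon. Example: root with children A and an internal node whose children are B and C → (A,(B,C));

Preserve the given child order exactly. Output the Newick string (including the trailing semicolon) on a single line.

Answer: (D,(G,(B,J),((R,V,M),Y,H,F),A));

Derivation:
internal I4 with children ['D', 'I3']
  leaf 'D' → 'D'
  internal I3 with children ['G', 'I0', 'I2', 'A']
    leaf 'G' → 'G'
    internal I0 with children ['B', 'J']
      leaf 'B' → 'B'
      leaf 'J' → 'J'
    → '(B,J)'
    internal I2 with children ['I1', 'Y', 'H', 'F']
      internal I1 with children ['R', 'V', 'M']
        leaf 'R' → 'R'
        leaf 'V' → 'V'
        leaf 'M' → 'M'
      → '(R,V,M)'
      leaf 'Y' → 'Y'
      leaf 'H' → 'H'
      leaf 'F' → 'F'
    → '((R,V,M),Y,H,F)'
    leaf 'A' → 'A'
  → '(G,(B,J),((R,V,M),Y,H,F),A)'
→ '(D,(G,(B,J),((R,V,M),Y,H,F),A))'
Final: (D,(G,(B,J),((R,V,M),Y,H,F),A));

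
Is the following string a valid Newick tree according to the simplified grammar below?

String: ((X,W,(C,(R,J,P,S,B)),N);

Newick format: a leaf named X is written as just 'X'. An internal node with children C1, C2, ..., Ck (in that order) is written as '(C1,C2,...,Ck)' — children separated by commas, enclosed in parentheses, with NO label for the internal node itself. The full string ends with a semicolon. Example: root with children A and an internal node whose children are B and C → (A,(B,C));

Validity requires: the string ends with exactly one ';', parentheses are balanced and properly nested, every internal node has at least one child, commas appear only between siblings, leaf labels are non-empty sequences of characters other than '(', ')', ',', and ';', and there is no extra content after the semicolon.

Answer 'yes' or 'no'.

Input: ((X,W,(C,(R,J,P,S,B)),N);
Paren balance: 4 '(' vs 3 ')' MISMATCH
Ends with single ';': True
Full parse: FAILS (expected , or ) at pos 24)
Valid: False

Answer: no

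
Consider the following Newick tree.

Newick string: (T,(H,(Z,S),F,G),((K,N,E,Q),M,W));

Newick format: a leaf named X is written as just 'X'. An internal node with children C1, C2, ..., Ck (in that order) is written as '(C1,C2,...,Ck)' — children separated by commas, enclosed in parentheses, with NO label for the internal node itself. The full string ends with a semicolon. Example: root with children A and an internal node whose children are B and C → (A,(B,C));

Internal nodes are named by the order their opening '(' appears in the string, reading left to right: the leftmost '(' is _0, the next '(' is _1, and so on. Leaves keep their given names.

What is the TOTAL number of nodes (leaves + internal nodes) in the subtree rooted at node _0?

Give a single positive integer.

Answer: 17

Derivation:
Newick: (T,(H,(Z,S),F,G),((K,N,E,Q),M,W));
Locate _0: it is the '(' at position 0 (the 1st '(' reading left to right).
Query: subtree rooted at _0
_0: subtree_size = 1 + 16
  T: subtree_size = 1 + 0
  _1: subtree_size = 1 + 6
    H: subtree_size = 1 + 0
    _2: subtree_size = 1 + 2
      Z: subtree_size = 1 + 0
      S: subtree_size = 1 + 0
    F: subtree_size = 1 + 0
    G: subtree_size = 1 + 0
  _3: subtree_size = 1 + 7
    _4: subtree_size = 1 + 4
      K: subtree_size = 1 + 0
      N: subtree_size = 1 + 0
      E: subtree_size = 1 + 0
      Q: subtree_size = 1 + 0
    M: subtree_size = 1 + 0
    W: subtree_size = 1 + 0
Total subtree size of _0: 17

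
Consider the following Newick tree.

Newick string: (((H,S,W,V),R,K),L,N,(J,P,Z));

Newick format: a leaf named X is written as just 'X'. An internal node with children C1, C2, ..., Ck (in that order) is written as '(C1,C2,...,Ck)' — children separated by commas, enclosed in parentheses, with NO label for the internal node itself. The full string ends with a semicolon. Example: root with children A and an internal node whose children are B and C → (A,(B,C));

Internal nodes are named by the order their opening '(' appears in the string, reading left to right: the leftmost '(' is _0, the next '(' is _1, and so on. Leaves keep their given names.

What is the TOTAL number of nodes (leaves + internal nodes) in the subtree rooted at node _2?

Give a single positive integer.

Newick: (((H,S,W,V),R,K),L,N,(J,P,Z));
Locate _2: it is the '(' at position 2 (the 3rd '(' reading left to right).
Query: subtree rooted at _2
_2: subtree_size = 1 + 4
  H: subtree_size = 1 + 0
  S: subtree_size = 1 + 0
  W: subtree_size = 1 + 0
  V: subtree_size = 1 + 0
Total subtree size of _2: 5

Answer: 5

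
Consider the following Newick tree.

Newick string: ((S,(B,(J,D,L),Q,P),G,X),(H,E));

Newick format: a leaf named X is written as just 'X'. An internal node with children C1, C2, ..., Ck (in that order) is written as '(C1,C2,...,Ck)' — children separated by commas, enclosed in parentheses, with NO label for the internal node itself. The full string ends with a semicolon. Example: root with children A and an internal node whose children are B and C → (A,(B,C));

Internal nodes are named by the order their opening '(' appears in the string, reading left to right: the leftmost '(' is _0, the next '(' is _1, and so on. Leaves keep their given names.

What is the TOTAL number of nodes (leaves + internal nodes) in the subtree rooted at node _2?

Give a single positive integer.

Answer: 8

Derivation:
Newick: ((S,(B,(J,D,L),Q,P),G,X),(H,E));
Locate _2: it is the '(' at position 4 (the 3rd '(' reading left to right).
Query: subtree rooted at _2
_2: subtree_size = 1 + 7
  B: subtree_size = 1 + 0
  _3: subtree_size = 1 + 3
    J: subtree_size = 1 + 0
    D: subtree_size = 1 + 0
    L: subtree_size = 1 + 0
  Q: subtree_size = 1 + 0
  P: subtree_size = 1 + 0
Total subtree size of _2: 8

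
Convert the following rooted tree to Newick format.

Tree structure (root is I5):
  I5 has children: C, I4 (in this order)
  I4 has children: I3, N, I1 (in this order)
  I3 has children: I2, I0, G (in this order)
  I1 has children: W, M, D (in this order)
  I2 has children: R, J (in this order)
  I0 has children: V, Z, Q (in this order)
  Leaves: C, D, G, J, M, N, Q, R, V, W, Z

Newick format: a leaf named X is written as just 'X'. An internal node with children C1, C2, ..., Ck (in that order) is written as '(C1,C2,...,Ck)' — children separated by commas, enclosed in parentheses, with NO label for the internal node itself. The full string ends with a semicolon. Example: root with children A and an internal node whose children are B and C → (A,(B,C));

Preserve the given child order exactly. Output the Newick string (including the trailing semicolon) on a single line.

internal I5 with children ['C', 'I4']
  leaf 'C' → 'C'
  internal I4 with children ['I3', 'N', 'I1']
    internal I3 with children ['I2', 'I0', 'G']
      internal I2 with children ['R', 'J']
        leaf 'R' → 'R'
        leaf 'J' → 'J'
      → '(R,J)'
      internal I0 with children ['V', 'Z', 'Q']
        leaf 'V' → 'V'
        leaf 'Z' → 'Z'
        leaf 'Q' → 'Q'
      → '(V,Z,Q)'
      leaf 'G' → 'G'
    → '((R,J),(V,Z,Q),G)'
    leaf 'N' → 'N'
    internal I1 with children ['W', 'M', 'D']
      leaf 'W' → 'W'
      leaf 'M' → 'M'
      leaf 'D' → 'D'
    → '(W,M,D)'
  → '(((R,J),(V,Z,Q),G),N,(W,M,D))'
→ '(C,(((R,J),(V,Z,Q),G),N,(W,M,D)))'
Final: (C,(((R,J),(V,Z,Q),G),N,(W,M,D)));

Answer: (C,(((R,J),(V,Z,Q),G),N,(W,M,D)));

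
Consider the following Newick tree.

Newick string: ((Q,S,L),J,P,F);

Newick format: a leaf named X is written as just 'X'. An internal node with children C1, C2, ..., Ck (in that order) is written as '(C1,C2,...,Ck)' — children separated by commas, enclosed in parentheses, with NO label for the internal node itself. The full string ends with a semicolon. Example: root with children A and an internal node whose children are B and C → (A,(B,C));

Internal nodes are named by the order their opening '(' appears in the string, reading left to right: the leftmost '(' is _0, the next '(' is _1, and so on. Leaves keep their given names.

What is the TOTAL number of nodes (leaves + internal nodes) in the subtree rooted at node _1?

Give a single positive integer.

Answer: 4

Derivation:
Newick: ((Q,S,L),J,P,F);
Locate _1: it is the '(' at position 1 (the 2nd '(' reading left to right).
Query: subtree rooted at _1
_1: subtree_size = 1 + 3
  Q: subtree_size = 1 + 0
  S: subtree_size = 1 + 0
  L: subtree_size = 1 + 0
Total subtree size of _1: 4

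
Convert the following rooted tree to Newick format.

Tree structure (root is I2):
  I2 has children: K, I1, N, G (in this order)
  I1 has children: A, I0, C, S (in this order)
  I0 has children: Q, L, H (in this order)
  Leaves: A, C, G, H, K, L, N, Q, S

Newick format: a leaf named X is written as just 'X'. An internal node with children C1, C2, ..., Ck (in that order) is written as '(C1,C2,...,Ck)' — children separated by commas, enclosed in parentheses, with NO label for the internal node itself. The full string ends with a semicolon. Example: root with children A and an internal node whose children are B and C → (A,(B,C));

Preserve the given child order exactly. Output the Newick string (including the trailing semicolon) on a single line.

internal I2 with children ['K', 'I1', 'N', 'G']
  leaf 'K' → 'K'
  internal I1 with children ['A', 'I0', 'C', 'S']
    leaf 'A' → 'A'
    internal I0 with children ['Q', 'L', 'H']
      leaf 'Q' → 'Q'
      leaf 'L' → 'L'
      leaf 'H' → 'H'
    → '(Q,L,H)'
    leaf 'C' → 'C'
    leaf 'S' → 'S'
  → '(A,(Q,L,H),C,S)'
  leaf 'N' → 'N'
  leaf 'G' → 'G'
→ '(K,(A,(Q,L,H),C,S),N,G)'
Final: (K,(A,(Q,L,H),C,S),N,G);

Answer: (K,(A,(Q,L,H),C,S),N,G);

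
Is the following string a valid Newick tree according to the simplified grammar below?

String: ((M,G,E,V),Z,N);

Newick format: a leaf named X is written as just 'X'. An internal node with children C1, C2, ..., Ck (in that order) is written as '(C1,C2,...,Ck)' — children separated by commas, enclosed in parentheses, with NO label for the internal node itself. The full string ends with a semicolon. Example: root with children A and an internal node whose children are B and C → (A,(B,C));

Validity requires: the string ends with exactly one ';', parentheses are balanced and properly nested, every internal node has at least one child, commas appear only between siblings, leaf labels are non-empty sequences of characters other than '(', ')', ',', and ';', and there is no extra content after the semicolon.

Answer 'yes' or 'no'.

Answer: yes

Derivation:
Input: ((M,G,E,V),Z,N);
Paren balance: 2 '(' vs 2 ')' OK
Ends with single ';': True
Full parse: OK
Valid: True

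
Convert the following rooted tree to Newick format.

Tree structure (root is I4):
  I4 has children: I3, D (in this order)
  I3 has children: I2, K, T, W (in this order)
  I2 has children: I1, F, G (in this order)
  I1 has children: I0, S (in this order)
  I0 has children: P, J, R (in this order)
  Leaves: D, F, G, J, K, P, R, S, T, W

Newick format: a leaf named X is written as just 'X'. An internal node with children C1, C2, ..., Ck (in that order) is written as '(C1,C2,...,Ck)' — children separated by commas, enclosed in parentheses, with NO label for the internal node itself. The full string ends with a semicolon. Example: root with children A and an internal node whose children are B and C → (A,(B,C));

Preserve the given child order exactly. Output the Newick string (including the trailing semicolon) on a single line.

internal I4 with children ['I3', 'D']
  internal I3 with children ['I2', 'K', 'T', 'W']
    internal I2 with children ['I1', 'F', 'G']
      internal I1 with children ['I0', 'S']
        internal I0 with children ['P', 'J', 'R']
          leaf 'P' → 'P'
          leaf 'J' → 'J'
          leaf 'R' → 'R'
        → '(P,J,R)'
        leaf 'S' → 'S'
      → '((P,J,R),S)'
      leaf 'F' → 'F'
      leaf 'G' → 'G'
    → '(((P,J,R),S),F,G)'
    leaf 'K' → 'K'
    leaf 'T' → 'T'
    leaf 'W' → 'W'
  → '((((P,J,R),S),F,G),K,T,W)'
  leaf 'D' → 'D'
→ '(((((P,J,R),S),F,G),K,T,W),D)'
Final: (((((P,J,R),S),F,G),K,T,W),D);

Answer: (((((P,J,R),S),F,G),K,T,W),D);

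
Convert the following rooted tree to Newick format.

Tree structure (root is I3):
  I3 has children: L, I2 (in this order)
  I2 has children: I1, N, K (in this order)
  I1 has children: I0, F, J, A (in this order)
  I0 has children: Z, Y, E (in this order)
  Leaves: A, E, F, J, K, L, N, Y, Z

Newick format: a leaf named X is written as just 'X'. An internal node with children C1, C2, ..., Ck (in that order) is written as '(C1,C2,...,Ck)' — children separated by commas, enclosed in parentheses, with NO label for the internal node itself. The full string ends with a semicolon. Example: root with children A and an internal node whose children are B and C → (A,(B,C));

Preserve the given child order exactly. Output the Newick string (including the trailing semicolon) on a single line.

internal I3 with children ['L', 'I2']
  leaf 'L' → 'L'
  internal I2 with children ['I1', 'N', 'K']
    internal I1 with children ['I0', 'F', 'J', 'A']
      internal I0 with children ['Z', 'Y', 'E']
        leaf 'Z' → 'Z'
        leaf 'Y' → 'Y'
        leaf 'E' → 'E'
      → '(Z,Y,E)'
      leaf 'F' → 'F'
      leaf 'J' → 'J'
      leaf 'A' → 'A'
    → '((Z,Y,E),F,J,A)'
    leaf 'N' → 'N'
    leaf 'K' → 'K'
  → '(((Z,Y,E),F,J,A),N,K)'
→ '(L,(((Z,Y,E),F,J,A),N,K))'
Final: (L,(((Z,Y,E),F,J,A),N,K));

Answer: (L,(((Z,Y,E),F,J,A),N,K));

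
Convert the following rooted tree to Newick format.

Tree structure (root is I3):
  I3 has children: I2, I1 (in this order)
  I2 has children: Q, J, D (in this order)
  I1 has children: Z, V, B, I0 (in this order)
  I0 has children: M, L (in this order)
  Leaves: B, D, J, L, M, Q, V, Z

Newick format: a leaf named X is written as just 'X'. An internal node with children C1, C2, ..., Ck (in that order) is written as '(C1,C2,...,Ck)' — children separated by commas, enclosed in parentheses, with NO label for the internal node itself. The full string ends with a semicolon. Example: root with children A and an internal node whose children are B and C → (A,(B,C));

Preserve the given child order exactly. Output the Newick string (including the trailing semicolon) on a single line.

Answer: ((Q,J,D),(Z,V,B,(M,L)));

Derivation:
internal I3 with children ['I2', 'I1']
  internal I2 with children ['Q', 'J', 'D']
    leaf 'Q' → 'Q'
    leaf 'J' → 'J'
    leaf 'D' → 'D'
  → '(Q,J,D)'
  internal I1 with children ['Z', 'V', 'B', 'I0']
    leaf 'Z' → 'Z'
    leaf 'V' → 'V'
    leaf 'B' → 'B'
    internal I0 with children ['M', 'L']
      leaf 'M' → 'M'
      leaf 'L' → 'L'
    → '(M,L)'
  → '(Z,V,B,(M,L))'
→ '((Q,J,D),(Z,V,B,(M,L)))'
Final: ((Q,J,D),(Z,V,B,(M,L)));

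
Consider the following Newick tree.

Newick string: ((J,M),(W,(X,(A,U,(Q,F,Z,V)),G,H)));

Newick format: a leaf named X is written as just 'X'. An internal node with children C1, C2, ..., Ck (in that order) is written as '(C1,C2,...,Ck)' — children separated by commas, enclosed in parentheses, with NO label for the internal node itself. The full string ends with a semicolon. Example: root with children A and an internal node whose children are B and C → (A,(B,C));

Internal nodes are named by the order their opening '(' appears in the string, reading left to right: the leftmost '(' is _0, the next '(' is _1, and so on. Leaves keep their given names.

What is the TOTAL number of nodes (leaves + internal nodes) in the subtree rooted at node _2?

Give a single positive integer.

Newick: ((J,M),(W,(X,(A,U,(Q,F,Z,V)),G,H)));
Locate _2: it is the '(' at position 7 (the 3rd '(' reading left to right).
Query: subtree rooted at _2
_2: subtree_size = 1 + 13
  W: subtree_size = 1 + 0
  _3: subtree_size = 1 + 11
    X: subtree_size = 1 + 0
    _4: subtree_size = 1 + 7
      A: subtree_size = 1 + 0
      U: subtree_size = 1 + 0
      _5: subtree_size = 1 + 4
        Q: subtree_size = 1 + 0
        F: subtree_size = 1 + 0
        Z: subtree_size = 1 + 0
        V: subtree_size = 1 + 0
    G: subtree_size = 1 + 0
    H: subtree_size = 1 + 0
Total subtree size of _2: 14

Answer: 14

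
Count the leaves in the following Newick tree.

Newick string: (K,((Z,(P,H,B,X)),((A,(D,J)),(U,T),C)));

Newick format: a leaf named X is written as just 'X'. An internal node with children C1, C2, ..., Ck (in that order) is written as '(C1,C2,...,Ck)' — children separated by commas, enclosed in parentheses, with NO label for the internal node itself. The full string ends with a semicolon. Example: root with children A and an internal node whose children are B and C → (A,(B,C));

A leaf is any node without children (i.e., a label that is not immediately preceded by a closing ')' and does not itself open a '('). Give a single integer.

Answer: 12

Derivation:
Newick: (K,((Z,(P,H,B,X)),((A,(D,J)),(U,T),C)));
Scan left-to-right; a leaf is any maximal label run not followed by '(':
  pos 1: leaf 'K' → count = 1
  pos 5: leaf 'Z' → count = 2
  pos 8: leaf 'P' → count = 3
  pos 10: leaf 'H' → count = 4
  pos 12: leaf 'B' → count = 5
  pos 14: leaf 'X' → count = 6
  pos 20: leaf 'A' → count = 7
  pos 23: leaf 'D' → count = 8
  pos 25: leaf 'J' → count = 9
  pos 30: leaf 'U' → count = 10
  pos 32: leaf 'T' → count = 11
  pos 35: leaf 'C' → count = 12
Total leaves: 12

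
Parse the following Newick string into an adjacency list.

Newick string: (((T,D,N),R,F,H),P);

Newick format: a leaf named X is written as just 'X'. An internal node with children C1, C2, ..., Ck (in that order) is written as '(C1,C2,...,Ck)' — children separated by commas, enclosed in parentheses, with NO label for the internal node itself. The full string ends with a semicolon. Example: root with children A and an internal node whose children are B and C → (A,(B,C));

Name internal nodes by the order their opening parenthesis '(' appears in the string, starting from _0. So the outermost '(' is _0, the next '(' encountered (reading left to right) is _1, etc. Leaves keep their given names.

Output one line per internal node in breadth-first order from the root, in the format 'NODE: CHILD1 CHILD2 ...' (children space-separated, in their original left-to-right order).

Input: (((T,D,N),R,F,H),P);
Scanning left-to-right, naming '(' by encounter order:
  pos 0: '(' -> open internal node _0 (depth 1)
  pos 1: '(' -> open internal node _1 (depth 2)
  pos 2: '(' -> open internal node _2 (depth 3)
  pos 8: ')' -> close internal node _2 (now at depth 2)
  pos 15: ')' -> close internal node _1 (now at depth 1)
  pos 18: ')' -> close internal node _0 (now at depth 0)
Total internal nodes: 3
BFS adjacency from root:
  _0: _1 P
  _1: _2 R F H
  _2: T D N

Answer: _0: _1 P
_1: _2 R F H
_2: T D N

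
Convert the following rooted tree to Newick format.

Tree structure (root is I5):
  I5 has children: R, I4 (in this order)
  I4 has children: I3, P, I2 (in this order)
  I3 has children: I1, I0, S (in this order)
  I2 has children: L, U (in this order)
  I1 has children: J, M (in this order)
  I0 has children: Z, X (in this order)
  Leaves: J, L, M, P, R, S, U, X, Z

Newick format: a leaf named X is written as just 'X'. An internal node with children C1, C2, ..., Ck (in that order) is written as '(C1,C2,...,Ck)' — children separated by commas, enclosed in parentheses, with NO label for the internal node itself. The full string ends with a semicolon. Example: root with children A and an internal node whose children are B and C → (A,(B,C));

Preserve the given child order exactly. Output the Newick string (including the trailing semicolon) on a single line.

Answer: (R,(((J,M),(Z,X),S),P,(L,U)));

Derivation:
internal I5 with children ['R', 'I4']
  leaf 'R' → 'R'
  internal I4 with children ['I3', 'P', 'I2']
    internal I3 with children ['I1', 'I0', 'S']
      internal I1 with children ['J', 'M']
        leaf 'J' → 'J'
        leaf 'M' → 'M'
      → '(J,M)'
      internal I0 with children ['Z', 'X']
        leaf 'Z' → 'Z'
        leaf 'X' → 'X'
      → '(Z,X)'
      leaf 'S' → 'S'
    → '((J,M),(Z,X),S)'
    leaf 'P' → 'P'
    internal I2 with children ['L', 'U']
      leaf 'L' → 'L'
      leaf 'U' → 'U'
    → '(L,U)'
  → '(((J,M),(Z,X),S),P,(L,U))'
→ '(R,(((J,M),(Z,X),S),P,(L,U)))'
Final: (R,(((J,M),(Z,X),S),P,(L,U)));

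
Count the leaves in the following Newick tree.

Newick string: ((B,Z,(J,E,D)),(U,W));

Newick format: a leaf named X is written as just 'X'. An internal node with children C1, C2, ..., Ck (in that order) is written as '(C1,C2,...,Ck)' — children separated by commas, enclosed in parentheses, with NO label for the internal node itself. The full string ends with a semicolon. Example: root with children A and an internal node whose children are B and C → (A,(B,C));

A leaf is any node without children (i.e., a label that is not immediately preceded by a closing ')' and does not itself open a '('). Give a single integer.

Newick: ((B,Z,(J,E,D)),(U,W));
Scan left-to-right; a leaf is any maximal label run not followed by '(':
  pos 2: leaf 'B' → count = 1
  pos 4: leaf 'Z' → count = 2
  pos 7: leaf 'J' → count = 3
  pos 9: leaf 'E' → count = 4
  pos 11: leaf 'D' → count = 5
  pos 16: leaf 'U' → count = 6
  pos 18: leaf 'W' → count = 7
Total leaves: 7

Answer: 7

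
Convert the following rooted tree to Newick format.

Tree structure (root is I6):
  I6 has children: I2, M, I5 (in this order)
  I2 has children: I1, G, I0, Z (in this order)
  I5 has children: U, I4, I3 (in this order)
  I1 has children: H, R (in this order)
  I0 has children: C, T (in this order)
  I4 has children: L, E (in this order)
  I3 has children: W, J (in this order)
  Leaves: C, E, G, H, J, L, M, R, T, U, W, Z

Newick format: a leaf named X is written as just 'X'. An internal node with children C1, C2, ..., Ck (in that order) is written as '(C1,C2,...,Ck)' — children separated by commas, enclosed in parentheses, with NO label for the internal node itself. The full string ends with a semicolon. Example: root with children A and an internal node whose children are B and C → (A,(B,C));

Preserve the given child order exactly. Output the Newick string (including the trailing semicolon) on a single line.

Answer: (((H,R),G,(C,T),Z),M,(U,(L,E),(W,J)));

Derivation:
internal I6 with children ['I2', 'M', 'I5']
  internal I2 with children ['I1', 'G', 'I0', 'Z']
    internal I1 with children ['H', 'R']
      leaf 'H' → 'H'
      leaf 'R' → 'R'
    → '(H,R)'
    leaf 'G' → 'G'
    internal I0 with children ['C', 'T']
      leaf 'C' → 'C'
      leaf 'T' → 'T'
    → '(C,T)'
    leaf 'Z' → 'Z'
  → '((H,R),G,(C,T),Z)'
  leaf 'M' → 'M'
  internal I5 with children ['U', 'I4', 'I3']
    leaf 'U' → 'U'
    internal I4 with children ['L', 'E']
      leaf 'L' → 'L'
      leaf 'E' → 'E'
    → '(L,E)'
    internal I3 with children ['W', 'J']
      leaf 'W' → 'W'
      leaf 'J' → 'J'
    → '(W,J)'
  → '(U,(L,E),(W,J))'
→ '(((H,R),G,(C,T),Z),M,(U,(L,E),(W,J)))'
Final: (((H,R),G,(C,T),Z),M,(U,(L,E),(W,J)));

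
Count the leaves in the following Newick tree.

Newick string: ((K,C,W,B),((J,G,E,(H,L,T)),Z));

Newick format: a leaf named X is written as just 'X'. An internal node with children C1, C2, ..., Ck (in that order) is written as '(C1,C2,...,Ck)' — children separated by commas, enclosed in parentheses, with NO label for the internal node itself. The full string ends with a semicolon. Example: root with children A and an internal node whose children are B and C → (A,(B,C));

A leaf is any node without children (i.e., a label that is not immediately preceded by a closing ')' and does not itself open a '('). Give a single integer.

Newick: ((K,C,W,B),((J,G,E,(H,L,T)),Z));
Scan left-to-right; a leaf is any maximal label run not followed by '(':
  pos 2: leaf 'K' → count = 1
  pos 4: leaf 'C' → count = 2
  pos 6: leaf 'W' → count = 3
  pos 8: leaf 'B' → count = 4
  pos 13: leaf 'J' → count = 5
  pos 15: leaf 'G' → count = 6
  pos 17: leaf 'E' → count = 7
  pos 20: leaf 'H' → count = 8
  pos 22: leaf 'L' → count = 9
  pos 24: leaf 'T' → count = 10
  pos 28: leaf 'Z' → count = 11
Total leaves: 11

Answer: 11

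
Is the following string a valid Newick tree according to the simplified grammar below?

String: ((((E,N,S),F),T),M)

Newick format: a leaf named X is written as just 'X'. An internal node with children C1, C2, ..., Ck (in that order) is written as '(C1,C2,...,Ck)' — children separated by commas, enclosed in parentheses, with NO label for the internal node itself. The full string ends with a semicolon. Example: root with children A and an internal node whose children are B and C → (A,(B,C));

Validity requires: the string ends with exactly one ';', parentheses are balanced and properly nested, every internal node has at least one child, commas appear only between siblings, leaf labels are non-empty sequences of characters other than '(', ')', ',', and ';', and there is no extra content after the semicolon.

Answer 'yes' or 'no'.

Answer: no

Derivation:
Input: ((((E,N,S),F),T),M)
Paren balance: 4 '(' vs 4 ')' OK
Ends with single ';': False
Full parse: FAILS (must end with ;)
Valid: False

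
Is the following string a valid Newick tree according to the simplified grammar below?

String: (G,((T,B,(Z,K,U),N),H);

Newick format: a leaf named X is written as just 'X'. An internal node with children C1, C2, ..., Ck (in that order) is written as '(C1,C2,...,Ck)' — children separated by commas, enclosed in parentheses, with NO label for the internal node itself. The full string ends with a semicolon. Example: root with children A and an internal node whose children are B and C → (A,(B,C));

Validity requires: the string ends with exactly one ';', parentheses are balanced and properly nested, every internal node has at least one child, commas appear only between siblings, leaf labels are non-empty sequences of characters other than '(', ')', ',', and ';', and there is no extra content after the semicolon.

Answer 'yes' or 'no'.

Input: (G,((T,B,(Z,K,U),N),H);
Paren balance: 4 '(' vs 3 ')' MISMATCH
Ends with single ';': True
Full parse: FAILS (expected , or ) at pos 22)
Valid: False

Answer: no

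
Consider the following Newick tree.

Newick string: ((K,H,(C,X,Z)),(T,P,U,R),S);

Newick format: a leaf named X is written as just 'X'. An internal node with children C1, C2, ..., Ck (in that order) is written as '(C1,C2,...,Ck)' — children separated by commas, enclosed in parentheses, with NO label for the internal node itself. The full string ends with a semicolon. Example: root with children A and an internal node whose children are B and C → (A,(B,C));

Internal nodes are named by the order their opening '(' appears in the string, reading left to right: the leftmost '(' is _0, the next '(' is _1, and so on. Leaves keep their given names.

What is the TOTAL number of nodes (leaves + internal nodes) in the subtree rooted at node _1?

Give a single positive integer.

Newick: ((K,H,(C,X,Z)),(T,P,U,R),S);
Locate _1: it is the '(' at position 1 (the 2nd '(' reading left to right).
Query: subtree rooted at _1
_1: subtree_size = 1 + 6
  K: subtree_size = 1 + 0
  H: subtree_size = 1 + 0
  _2: subtree_size = 1 + 3
    C: subtree_size = 1 + 0
    X: subtree_size = 1 + 0
    Z: subtree_size = 1 + 0
Total subtree size of _1: 7

Answer: 7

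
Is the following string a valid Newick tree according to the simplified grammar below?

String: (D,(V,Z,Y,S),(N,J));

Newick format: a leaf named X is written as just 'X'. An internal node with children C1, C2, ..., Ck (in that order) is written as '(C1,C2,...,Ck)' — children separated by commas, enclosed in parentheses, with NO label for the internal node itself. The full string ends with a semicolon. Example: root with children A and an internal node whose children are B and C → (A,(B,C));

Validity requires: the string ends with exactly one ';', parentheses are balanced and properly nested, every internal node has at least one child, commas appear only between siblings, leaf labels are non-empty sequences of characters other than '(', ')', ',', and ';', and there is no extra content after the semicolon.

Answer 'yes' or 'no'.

Input: (D,(V,Z,Y,S),(N,J));
Paren balance: 3 '(' vs 3 ')' OK
Ends with single ';': True
Full parse: OK
Valid: True

Answer: yes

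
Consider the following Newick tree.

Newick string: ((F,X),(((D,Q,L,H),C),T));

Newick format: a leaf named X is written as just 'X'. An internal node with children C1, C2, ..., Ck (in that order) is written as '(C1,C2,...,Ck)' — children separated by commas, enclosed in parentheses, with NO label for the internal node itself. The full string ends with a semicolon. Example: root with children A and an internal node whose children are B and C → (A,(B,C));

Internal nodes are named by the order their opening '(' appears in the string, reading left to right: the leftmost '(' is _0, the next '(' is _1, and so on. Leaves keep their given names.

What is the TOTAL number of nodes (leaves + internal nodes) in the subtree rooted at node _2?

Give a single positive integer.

Answer: 9

Derivation:
Newick: ((F,X),(((D,Q,L,H),C),T));
Locate _2: it is the '(' at position 7 (the 3rd '(' reading left to right).
Query: subtree rooted at _2
_2: subtree_size = 1 + 8
  _3: subtree_size = 1 + 6
    _4: subtree_size = 1 + 4
      D: subtree_size = 1 + 0
      Q: subtree_size = 1 + 0
      L: subtree_size = 1 + 0
      H: subtree_size = 1 + 0
    C: subtree_size = 1 + 0
  T: subtree_size = 1 + 0
Total subtree size of _2: 9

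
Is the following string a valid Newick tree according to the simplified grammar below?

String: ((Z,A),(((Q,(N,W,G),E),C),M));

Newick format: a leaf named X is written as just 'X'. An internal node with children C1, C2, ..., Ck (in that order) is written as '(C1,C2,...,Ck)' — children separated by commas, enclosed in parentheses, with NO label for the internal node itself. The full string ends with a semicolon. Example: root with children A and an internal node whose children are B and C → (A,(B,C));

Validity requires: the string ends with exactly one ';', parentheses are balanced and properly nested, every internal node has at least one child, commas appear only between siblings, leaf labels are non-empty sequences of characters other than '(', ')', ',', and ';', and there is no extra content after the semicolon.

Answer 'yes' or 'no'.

Input: ((Z,A),(((Q,(N,W,G),E),C),M));
Paren balance: 6 '(' vs 6 ')' OK
Ends with single ';': True
Full parse: OK
Valid: True

Answer: yes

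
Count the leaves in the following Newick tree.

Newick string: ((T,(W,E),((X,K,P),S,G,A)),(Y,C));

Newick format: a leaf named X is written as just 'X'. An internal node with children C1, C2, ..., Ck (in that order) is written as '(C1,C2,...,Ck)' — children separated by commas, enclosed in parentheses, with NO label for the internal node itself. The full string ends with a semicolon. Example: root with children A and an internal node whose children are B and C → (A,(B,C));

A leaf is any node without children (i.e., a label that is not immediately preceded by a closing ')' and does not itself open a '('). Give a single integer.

Newick: ((T,(W,E),((X,K,P),S,G,A)),(Y,C));
Scan left-to-right; a leaf is any maximal label run not followed by '(':
  pos 2: leaf 'T' → count = 1
  pos 5: leaf 'W' → count = 2
  pos 7: leaf 'E' → count = 3
  pos 12: leaf 'X' → count = 4
  pos 14: leaf 'K' → count = 5
  pos 16: leaf 'P' → count = 6
  pos 19: leaf 'S' → count = 7
  pos 21: leaf 'G' → count = 8
  pos 23: leaf 'A' → count = 9
  pos 28: leaf 'Y' → count = 10
  pos 30: leaf 'C' → count = 11
Total leaves: 11

Answer: 11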